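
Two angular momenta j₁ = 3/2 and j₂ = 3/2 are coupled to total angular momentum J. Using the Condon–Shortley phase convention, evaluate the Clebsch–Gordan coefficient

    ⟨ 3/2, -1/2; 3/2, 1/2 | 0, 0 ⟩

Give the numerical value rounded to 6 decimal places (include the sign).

j₁+j₂−J=3  J+j₁−j₂=0  J−j₁+j₂=0  j₁+j₂+J+1=4
(j₁±m₁, j₂±m₂, J±M) = (1,2,2,1,0,0)
P² = 1
sum k=2..2:
  [2] +1/2 = 1/2
S = 1/2
C² = P²·S² = 1/4 ; C = +0.500000

+√(1/4) = +0.500000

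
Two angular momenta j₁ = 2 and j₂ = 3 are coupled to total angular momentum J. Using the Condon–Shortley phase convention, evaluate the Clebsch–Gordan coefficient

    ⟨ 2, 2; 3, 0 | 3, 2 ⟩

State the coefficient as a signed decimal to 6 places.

√[7·2!2!4!/9! · 4!0!3!3!5!1!] = √(192)
  +(−1)^0/∏(0,2,0,3,2,1)! = 1/24  (running 1/24)
⟨..|..⟩ = √(192)·(1/24) = +0.577350

+√(1/3) = +0.577350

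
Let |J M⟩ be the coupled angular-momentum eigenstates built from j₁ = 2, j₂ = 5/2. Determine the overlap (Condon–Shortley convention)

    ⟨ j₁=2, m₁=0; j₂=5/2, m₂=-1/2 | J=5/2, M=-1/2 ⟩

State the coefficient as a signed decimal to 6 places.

−√(8/35) = -0.478091

√[6·2!2!3!/8! · 2!2!2!3!2!3!] = √(72/35)
  +(−1)^0/∏(0,2,2,2,0,1)! = 1/8  (running 1/8)
  +(−1)^1/∏(1,1,1,1,1,2)! = -1/2  (running -3/8)
  +(−1)^2/∏(2,0,0,0,2,3)! = 1/24  (running -1/3)
⟨..|..⟩ = √(72/35)·(-1/3) = -0.478091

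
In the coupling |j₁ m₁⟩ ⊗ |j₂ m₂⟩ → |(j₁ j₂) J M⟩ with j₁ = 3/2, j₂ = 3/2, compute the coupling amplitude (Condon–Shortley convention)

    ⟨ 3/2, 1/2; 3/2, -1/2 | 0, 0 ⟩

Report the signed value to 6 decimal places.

−√(1/4) ≈ -0.500000

triangle: 3!·0!·0!/4! = 6/24
(j±m)!: 2!·1!·1!·2!·0!·0! = 4
prefactor² = (2J+1)·Δ·N² = 1
  k=1: −1/(1!·2!·0!·0!·0!·0!) = -1/2
Σ = -1/2  ⇒  CG² = 1·(-1/2)² = 1/4
CG = −√(1/4) = -0.500000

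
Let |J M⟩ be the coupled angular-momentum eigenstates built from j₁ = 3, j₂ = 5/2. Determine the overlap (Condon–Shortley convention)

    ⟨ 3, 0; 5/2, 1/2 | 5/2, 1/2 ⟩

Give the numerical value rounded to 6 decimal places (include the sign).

triangle: 3!*3!*2!/9! = 72/362880
(j±m)!: 3!*3!*3!*2!*3!*2! = 5184
prefactor² = (2J+1)*Δ*N² = 216/35
  k=1: −1/(1!*2!*2!*2!*1!*0!) = -1/8
  k=2: +1/(2!*1!*1!*1!*2!*1!) = 1/4
  k=3: −1/(3!*0!*0!*0!*3!*2!) = -1/72
Σ = 1/9  ⇒  CG² = 216/35*1/9² = 8/105
CG = +√(8/105) = +0.276026

+0.276026  (= +√(8/105))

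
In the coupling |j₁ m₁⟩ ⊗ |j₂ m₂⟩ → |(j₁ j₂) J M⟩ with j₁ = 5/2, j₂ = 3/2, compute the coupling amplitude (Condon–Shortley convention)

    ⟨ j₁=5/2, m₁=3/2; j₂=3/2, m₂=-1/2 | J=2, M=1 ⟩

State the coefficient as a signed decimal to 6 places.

j₁+j₂−J=2  J+j₁−j₂=3  J−j₁+j₂=1  j₁+j₂+J+1=7
(j₁±m₁, j₂±m₂, J±M) = (4,1,1,2,3,1)
P² = 24/7
sum k=0..1:
  [0] +1/4 = 1/4
  [1] −1/6 = -1/6
S = 1/12
C² = P²·S² = 1/42 ; C = +0.154303

+0.154303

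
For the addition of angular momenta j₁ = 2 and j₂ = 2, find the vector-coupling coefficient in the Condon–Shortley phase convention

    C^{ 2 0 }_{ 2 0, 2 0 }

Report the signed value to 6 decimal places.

-0.534522  (= −√(2/7))

√[5·2!2!2!/7! · 2!2!2!2!2!2!] = √(32/63)
  +(−1)^0/∏(0,2,2,2,0,0)! = 1/8  (running 1/8)
  +(−1)^1/∏(1,1,1,1,1,1)! = -1  (running -7/8)
  +(−1)^2/∏(2,0,0,0,2,2)! = 1/8  (running -3/4)
⟨..|..⟩ = √(32/63)·(-3/4) = -0.534522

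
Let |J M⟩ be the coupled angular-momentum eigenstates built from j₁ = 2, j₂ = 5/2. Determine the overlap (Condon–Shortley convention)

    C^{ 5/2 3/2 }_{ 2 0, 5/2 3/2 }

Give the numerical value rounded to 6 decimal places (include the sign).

j₁+j₂−J=2  J+j₁−j₂=2  J−j₁+j₂=3  j₁+j₂+J+1=8
(j₁±m₁, j₂±m₂, J±M) = (2,2,4,1,4,1)
P² = 288/35
sum k=1..2:
  [1] −1/6 = -1/6
  [2] +1/8 = 1/8
S = -1/24
C² = P²·S² = 1/70 ; C = -0.119523

−√(1/70) ≈ -0.119523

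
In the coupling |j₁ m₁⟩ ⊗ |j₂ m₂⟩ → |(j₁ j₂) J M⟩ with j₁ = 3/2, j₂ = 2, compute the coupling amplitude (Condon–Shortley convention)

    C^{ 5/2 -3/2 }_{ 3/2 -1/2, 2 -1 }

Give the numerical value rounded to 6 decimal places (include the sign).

triangle: 1!×2!×3!/7! = 12/5040
(j±m)!: 1!×2!×1!×3!×1!×4! = 288
prefactor² = (2J+1)×Δ×N² = 144/35
  k=0: +1/(0!×1!×2!×1!×0!×2!) = 1/4
  k=1: −1/(1!×0!×1!×0!×1!×3!) = -1/6
Σ = 1/12  ⇒  CG² = 144/35×1/12² = 1/35
CG = +√(1/35) = +0.169031

+0.169031  (= +√(1/35))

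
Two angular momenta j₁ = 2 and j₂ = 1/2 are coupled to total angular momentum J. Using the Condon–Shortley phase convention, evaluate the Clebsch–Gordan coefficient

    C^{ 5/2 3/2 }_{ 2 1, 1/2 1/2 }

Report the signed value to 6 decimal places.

+0.894427  (= +√(4/5))

√[6·0!4!1!/6! · 3!1!1!0!4!1!] = √(144/5)
  +(−1)^0/∏(0,0,1,1,3,0)! = 1/6  (running 1/6)
⟨..|..⟩ = √(144/5)·(1/6) = +0.894427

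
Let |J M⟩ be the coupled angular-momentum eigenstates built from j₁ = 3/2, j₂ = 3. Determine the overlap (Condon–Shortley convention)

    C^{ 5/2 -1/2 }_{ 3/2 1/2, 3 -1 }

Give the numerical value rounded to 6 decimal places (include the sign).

−√(1/70) ≈ -0.119523

√[6·2!1!4!/8! · 2!1!2!4!2!3!] = √(288/35)
  +(−1)^0/∏(0,2,1,2,0,2)! = 1/8  (running 1/8)
  +(−1)^1/∏(1,1,0,1,1,3)! = -1/6  (running -1/24)
⟨..|..⟩ = √(288/35)·(-1/24) = -0.119523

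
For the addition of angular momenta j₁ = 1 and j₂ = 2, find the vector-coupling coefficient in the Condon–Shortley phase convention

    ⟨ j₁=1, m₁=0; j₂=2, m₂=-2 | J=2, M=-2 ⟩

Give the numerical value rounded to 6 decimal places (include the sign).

triangle: 1!·1!·3!/6! = 6/720
(j±m)!: 1!·1!·0!·4!·0!·4! = 576
prefactor² = (2J+1)·Δ·N² = 24
  k=0: +1/(0!·1!·1!·0!·0!·3!) = 1/6
Σ = 1/6  ⇒  CG² = 24·1/6² = 2/3
CG = +√(2/3) = +0.816497

+√(2/3) = +0.816497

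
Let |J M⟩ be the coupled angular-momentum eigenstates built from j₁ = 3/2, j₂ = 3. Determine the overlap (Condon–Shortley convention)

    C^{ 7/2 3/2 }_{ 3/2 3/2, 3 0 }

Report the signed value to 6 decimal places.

+√(10/21) = +0.690066

triangle: 1!×2!×5!/9! = 240/362880
(j±m)!: 3!×0!×3!×3!×5!×2! = 51840
prefactor² = (2J+1)×Δ×N² = 1920/7
  k=0: +1/(0!×1!×0!×3!×2!×2!) = 1/24
Σ = 1/24  ⇒  CG² = 1920/7×1/24² = 10/21
CG = +√(10/21) = +0.690066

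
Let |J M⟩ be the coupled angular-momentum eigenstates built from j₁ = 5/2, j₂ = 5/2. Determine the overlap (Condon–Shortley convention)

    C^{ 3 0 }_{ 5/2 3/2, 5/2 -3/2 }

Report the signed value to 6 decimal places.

√[7·2!3!3!/9! · 4!1!1!4!3!3!] = √(144/5)
  +(−1)^0/∏(0,2,1,1,2,2)! = 1/8  (running 1/8)
  +(−1)^1/∏(1,1,0,0,3,3)! = -1/36  (running 7/72)
⟨..|..⟩ = √(144/5)·(7/72) = +0.521749

+√(49/180) ≈ +0.521749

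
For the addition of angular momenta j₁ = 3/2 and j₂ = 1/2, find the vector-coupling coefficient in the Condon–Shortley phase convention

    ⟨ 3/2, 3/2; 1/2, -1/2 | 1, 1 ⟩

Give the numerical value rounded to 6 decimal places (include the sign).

triangle: 1!*2!*0!/4! = 2/24
(j±m)!: 3!*0!*0!*1!*2!*0! = 12
prefactor² = (2J+1)*Δ*N² = 3
  k=0: +1/(0!*1!*0!*0!*2!*0!) = 1/2
Σ = 1/2  ⇒  CG² = 3*1/2² = 3/4
CG = +√(3/4) = +0.866025

+√(3/4) ≈ +0.866025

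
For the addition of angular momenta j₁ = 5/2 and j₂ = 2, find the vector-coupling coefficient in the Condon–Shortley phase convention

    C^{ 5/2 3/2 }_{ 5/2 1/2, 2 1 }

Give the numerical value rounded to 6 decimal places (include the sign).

−√(6/35) = -0.414039

√[6·2!3!2!/8! · 3!2!3!1!4!1!] = √(216/35)
  +(−1)^1/∏(1,1,1,2,2,0)! = -1/4  (running -1/4)
  +(−1)^2/∏(2,0,0,1,3,1)! = 1/12  (running -1/6)
⟨..|..⟩ = √(216/35)·(-1/6) = -0.414039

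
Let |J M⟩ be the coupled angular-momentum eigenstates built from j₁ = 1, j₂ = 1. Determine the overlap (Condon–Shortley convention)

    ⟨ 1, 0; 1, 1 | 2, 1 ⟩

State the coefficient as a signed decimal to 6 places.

+√(1/2) ≈ +0.707107

triangle: 0!*2!*2!/5! = 4/120
(j±m)!: 1!*1!*2!*0!*3!*1! = 12
prefactor² = (2J+1)*Δ*N² = 2
  k=0: +1/(0!*0!*1!*2!*1!*0!) = 1/2
Σ = 1/2  ⇒  CG² = 2*1/2² = 1/2
CG = +√(1/2) = +0.707107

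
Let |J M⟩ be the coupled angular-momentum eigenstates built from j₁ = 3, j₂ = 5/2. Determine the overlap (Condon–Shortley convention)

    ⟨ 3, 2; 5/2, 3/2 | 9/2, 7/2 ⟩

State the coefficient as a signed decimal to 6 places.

triangle: 1!*5!*4!/11! = 2880/39916800
(j±m)!: 5!*1!*4!*1!*8!*1! = 116121600
prefactor² = (2J+1)*Δ*N² = 921600/11
  k=0: +1/(0!*1!*1!*4!*4!*0!) = 1/576
  k=1: −1/(1!*0!*0!*3!*5!*1!) = -1/720
Σ = 1/2880  ⇒  CG² = 921600/11*1/2880² = 1/99
CG = +√(1/99) = +0.100504

+0.100504  (= +√(1/99))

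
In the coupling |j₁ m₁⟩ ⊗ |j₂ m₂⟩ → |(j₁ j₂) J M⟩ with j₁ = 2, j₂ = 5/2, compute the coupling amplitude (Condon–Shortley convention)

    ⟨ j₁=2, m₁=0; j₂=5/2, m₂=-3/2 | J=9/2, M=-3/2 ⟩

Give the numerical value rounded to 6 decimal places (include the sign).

j₁+j₂−J=0  J+j₁−j₂=4  J−j₁+j₂=5  j₁+j₂+J+1=10
(j₁±m₁, j₂±m₂, J±M) = (2,2,1,4,3,6)
P² = 23040/7
sum k=0..0:
  [0] +1/96 = 1/96
S = 1/96
C² = P²·S² = 5/14 ; C = +0.597614

+0.597614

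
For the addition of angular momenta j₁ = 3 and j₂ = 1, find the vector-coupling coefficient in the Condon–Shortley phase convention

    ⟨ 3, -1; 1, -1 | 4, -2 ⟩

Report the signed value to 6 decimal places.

+√(15/28) ≈ +0.731925

triangle: 0!×6!×2!/9! = 1440/362880
(j±m)!: 2!×4!×0!×2!×2!×6! = 138240
prefactor² = (2J+1)×Δ×N² = 34560/7
  k=0: +1/(0!×0!×4!×0!×2!×2!) = 1/96
Σ = 1/96  ⇒  CG² = 34560/7×1/96² = 15/28
CG = +√(15/28) = +0.731925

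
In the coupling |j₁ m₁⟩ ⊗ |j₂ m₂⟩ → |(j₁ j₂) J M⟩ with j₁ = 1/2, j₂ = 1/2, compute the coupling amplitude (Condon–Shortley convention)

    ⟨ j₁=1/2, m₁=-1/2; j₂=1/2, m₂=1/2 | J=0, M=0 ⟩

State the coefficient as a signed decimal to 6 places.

−√(1/2) = -0.707107

triangle: 1!*0!*0!/2! = 1/2
(j±m)!: 0!*1!*1!*0!*0!*0! = 1
prefactor² = (2J+1)*Δ*N² = 1/2
  k=1: −1/(1!*0!*0!*0!*0!*0!) = -1
Σ = -1  ⇒  CG² = 1/2*(-1)² = 1/2
CG = −√(1/2) = -0.707107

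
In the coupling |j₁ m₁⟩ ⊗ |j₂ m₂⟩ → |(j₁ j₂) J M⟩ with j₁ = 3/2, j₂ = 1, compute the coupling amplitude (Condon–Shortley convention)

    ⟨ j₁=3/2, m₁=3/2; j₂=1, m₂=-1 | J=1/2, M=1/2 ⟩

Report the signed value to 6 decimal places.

triangle: 2!×1!×0!/4! = 2/24
(j±m)!: 3!×0!×0!×2!×1!×0! = 12
prefactor² = (2J+1)×Δ×N² = 2
  k=0: +1/(0!×2!×0!×0!×1!×0!) = 1/2
Σ = 1/2  ⇒  CG² = 2×1/2² = 1/2
CG = +√(1/2) = +0.707107

+√(1/2) ≈ +0.707107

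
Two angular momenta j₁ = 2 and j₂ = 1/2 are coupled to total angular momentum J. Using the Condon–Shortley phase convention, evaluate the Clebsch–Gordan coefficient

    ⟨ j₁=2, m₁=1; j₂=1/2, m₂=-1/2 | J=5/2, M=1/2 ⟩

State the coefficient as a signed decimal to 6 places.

triangle: 0!*4!*1!/6! = 24/720
(j±m)!: 3!*1!*0!*1!*3!*2! = 72
prefactor² = (2J+1)*Δ*N² = 72/5
  k=0: +1/(0!*0!*1!*0!*3!*1!) = 1/6
Σ = 1/6  ⇒  CG² = 72/5*1/6² = 2/5
CG = +√(2/5) = +0.632456

+0.632456  (= +√(2/5))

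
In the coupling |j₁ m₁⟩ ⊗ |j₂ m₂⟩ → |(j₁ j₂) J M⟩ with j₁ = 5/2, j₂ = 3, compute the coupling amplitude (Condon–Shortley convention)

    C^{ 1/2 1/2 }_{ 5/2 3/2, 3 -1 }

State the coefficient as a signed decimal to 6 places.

-0.308607

√[2·5!0!1!/7! · 4!1!2!4!1!0!] = √(384/7)
  +(−1)^1/∏(1,4,0,1,0,0)! = -1/24  (running -1/24)
⟨..|..⟩ = √(384/7)·(-1/24) = -0.308607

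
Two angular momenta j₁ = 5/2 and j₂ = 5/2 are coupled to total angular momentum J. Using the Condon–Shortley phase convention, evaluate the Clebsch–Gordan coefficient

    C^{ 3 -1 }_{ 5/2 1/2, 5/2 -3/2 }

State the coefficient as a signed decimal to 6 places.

+√(1/30) ≈ +0.182574

triangle: 2!*3!*3!/9! = 72/362880
(j±m)!: 3!*2!*1!*4!*2!*4! = 13824
prefactor² = (2J+1)*Δ*N² = 96/5
  k=0: +1/(0!*2!*2!*1!*1!*2!) = 1/8
  k=1: −1/(1!*1!*1!*0!*2!*3!) = -1/12
Σ = 1/24  ⇒  CG² = 96/5*1/24² = 1/30
CG = +√(1/30) = +0.182574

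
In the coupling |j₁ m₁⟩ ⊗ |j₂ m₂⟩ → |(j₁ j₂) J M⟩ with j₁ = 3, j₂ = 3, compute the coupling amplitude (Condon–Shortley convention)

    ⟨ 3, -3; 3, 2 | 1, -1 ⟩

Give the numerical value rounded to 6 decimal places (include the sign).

-0.327327

j₁+j₂−J=5  J+j₁−j₂=1  J−j₁+j₂=1  j₁+j₂+J+1=8
(j₁±m₁, j₂±m₂, J±M) = (0,6,5,1,0,2)
P² = 10800/7
sum k=5..5:
  [5] −1/120 = -1/120
S = -1/120
C² = P²·S² = 3/28 ; C = -0.327327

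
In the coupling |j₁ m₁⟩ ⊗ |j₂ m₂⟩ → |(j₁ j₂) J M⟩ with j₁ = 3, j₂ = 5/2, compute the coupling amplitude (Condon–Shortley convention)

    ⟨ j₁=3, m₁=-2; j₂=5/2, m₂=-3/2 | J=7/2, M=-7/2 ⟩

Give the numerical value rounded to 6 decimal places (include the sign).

√[8·2!4!3!/10! · 1!5!1!4!0!7!] = √(9216)
  +(−1)^1/∏(1,1,4,0,0,3)! = -1/144  (running -1/144)
⟨..|..⟩ = √(9216)·(-1/144) = -0.666667

-0.666667  (= −√(4/9))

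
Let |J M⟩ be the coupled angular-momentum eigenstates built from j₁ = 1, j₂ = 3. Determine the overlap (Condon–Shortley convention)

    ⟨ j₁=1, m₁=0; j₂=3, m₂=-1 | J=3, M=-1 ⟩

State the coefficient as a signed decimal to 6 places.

+0.288675  (= +√(1/12))

j₁+j₂−J=1  J+j₁−j₂=1  J−j₁+j₂=5  j₁+j₂+J+1=8
(j₁±m₁, j₂±m₂, J±M) = (1,1,2,4,2,4)
P² = 48
sum k=0..1:
  [0] +1/12 = 1/12
  [1] −1/24 = -1/24
S = 1/24
C² = P²·S² = 1/12 ; C = +0.288675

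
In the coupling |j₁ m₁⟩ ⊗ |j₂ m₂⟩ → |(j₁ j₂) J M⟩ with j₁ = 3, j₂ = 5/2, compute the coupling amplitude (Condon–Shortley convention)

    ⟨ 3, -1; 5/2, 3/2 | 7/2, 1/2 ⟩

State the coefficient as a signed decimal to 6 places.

+0.356348

j₁+j₂−J=2  J+j₁−j₂=4  J−j₁+j₂=3  j₁+j₂+J+1=10
(j₁±m₁, j₂±m₂, J±M) = (2,4,4,1,4,3)
P² = 18432/175
sum k=1..2:
  [1] −1/36 = -1/36
  [2] +1/16 = 1/16
S = 5/144
C² = P²·S² = 8/63 ; C = +0.356348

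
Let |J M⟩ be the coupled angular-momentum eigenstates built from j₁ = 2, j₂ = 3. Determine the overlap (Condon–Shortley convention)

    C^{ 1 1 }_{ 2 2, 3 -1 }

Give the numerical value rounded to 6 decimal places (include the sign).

+√(1/35) = +0.169031

triangle: 4!×0!×2!/7! = 48/5040
(j±m)!: 4!×0!×2!×4!×2!×0! = 2304
prefactor² = (2J+1)×Δ×N² = 2304/35
  k=0: +1/(0!×4!×0!×2!×0!×0!) = 1/48
Σ = 1/48  ⇒  CG² = 2304/35×1/48² = 1/35
CG = +√(1/35) = +0.169031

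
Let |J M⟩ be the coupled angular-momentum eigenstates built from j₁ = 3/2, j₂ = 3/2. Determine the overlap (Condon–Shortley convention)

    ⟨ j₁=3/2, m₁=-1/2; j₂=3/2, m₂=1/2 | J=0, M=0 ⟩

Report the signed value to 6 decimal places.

√[1·3!0!0!/4! · 1!2!2!1!0!0!] = √(1)
  +(−1)^2/∏(2,1,0,0,0,0)! = 1/2  (running 1/2)
⟨..|..⟩ = √(1)·(1/2) = +0.500000

+0.500000  (= +√(1/4))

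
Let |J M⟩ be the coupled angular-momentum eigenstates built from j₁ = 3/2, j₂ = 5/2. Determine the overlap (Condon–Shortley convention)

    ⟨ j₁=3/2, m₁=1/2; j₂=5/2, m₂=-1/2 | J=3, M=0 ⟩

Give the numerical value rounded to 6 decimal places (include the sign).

+√(1/5) ≈ +0.447214

triangle: 1!*2!*4!/8! = 48/40320
(j±m)!: 2!*1!*2!*3!*3!*3! = 864
prefactor² = (2J+1)*Δ*N² = 36/5
  k=0: +1/(0!*1!*1!*2!*1!*2!) = 1/4
  k=1: −1/(1!*0!*0!*1!*2!*3!) = -1/12
Σ = 1/6  ⇒  CG² = 36/5*1/6² = 1/5
CG = +√(1/5) = +0.447214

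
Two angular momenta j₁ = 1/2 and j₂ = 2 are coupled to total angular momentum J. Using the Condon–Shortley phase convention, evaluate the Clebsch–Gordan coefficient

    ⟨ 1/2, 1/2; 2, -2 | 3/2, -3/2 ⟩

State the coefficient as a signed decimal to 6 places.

+√(4/5) ≈ +0.894427

triangle: 1!*0!*3!/5! = 6/120
(j±m)!: 1!*0!*0!*4!*0!*3! = 144
prefactor² = (2J+1)*Δ*N² = 144/5
  k=0: +1/(0!*1!*0!*0!*0!*3!) = 1/6
Σ = 1/6  ⇒  CG² = 144/5*1/6² = 4/5
CG = +√(4/5) = +0.894427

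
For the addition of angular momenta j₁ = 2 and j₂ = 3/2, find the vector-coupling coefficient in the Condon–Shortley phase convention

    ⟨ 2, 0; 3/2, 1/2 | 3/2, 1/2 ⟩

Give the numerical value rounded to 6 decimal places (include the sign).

-0.447214

j₁+j₂−J=2  J+j₁−j₂=2  J−j₁+j₂=1  j₁+j₂+J+1=6
(j₁±m₁, j₂±m₂, J±M) = (2,2,2,1,2,1)
P² = 16/45
sum k=1..2:
  [1] −1/1 = -1
  [2] +1/4 = 1/4
S = -3/4
C² = P²·S² = 1/5 ; C = -0.447214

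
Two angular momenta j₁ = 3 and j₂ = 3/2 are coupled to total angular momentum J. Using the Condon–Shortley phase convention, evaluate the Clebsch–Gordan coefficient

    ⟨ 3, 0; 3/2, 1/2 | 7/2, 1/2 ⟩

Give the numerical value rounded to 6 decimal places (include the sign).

−√(2/21) = -0.308607

triangle: 1!*5!*2!/9! = 240/362880
(j±m)!: 3!*3!*2!*1!*4!*3! = 10368
prefactor² = (2J+1)*Δ*N² = 384/7
  k=0: +1/(0!*1!*3!*2!*2!*0!) = 1/24
  k=1: −1/(1!*0!*2!*1!*3!*1!) = -1/12
Σ = -1/24  ⇒  CG² = 384/7*(-1/24)² = 2/21
CG = −√(2/21) = -0.308607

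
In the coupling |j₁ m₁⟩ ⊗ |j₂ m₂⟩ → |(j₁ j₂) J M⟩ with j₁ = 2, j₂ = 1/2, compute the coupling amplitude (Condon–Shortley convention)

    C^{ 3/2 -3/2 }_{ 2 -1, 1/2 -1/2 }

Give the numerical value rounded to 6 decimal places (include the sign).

+0.447214

√[4·1!3!0!/5! · 1!3!0!1!0!3!] = √(36/5)
  +(−1)^0/∏(0,1,3,0,0,0)! = 1/6  (running 1/6)
⟨..|..⟩ = √(36/5)·(1/6) = +0.447214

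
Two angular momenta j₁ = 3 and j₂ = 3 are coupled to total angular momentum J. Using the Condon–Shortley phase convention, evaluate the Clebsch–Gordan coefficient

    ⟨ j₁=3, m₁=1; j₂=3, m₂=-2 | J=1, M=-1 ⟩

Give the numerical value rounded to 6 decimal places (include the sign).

-0.422577

j₁+j₂−J=5  J+j₁−j₂=1  J−j₁+j₂=1  j₁+j₂+J+1=8
(j₁±m₁, j₂±m₂, J±M) = (4,2,1,5,0,2)
P² = 720/7
sum k=1..1:
  [1] −1/24 = -1/24
S = -1/24
C² = P²·S² = 5/28 ; C = -0.422577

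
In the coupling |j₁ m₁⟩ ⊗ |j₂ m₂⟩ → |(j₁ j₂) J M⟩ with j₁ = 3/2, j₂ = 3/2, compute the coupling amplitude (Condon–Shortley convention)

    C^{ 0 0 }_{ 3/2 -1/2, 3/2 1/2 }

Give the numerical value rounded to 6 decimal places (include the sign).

+√(1/4) ≈ +0.500000

√[1·3!0!0!/4! · 1!2!2!1!0!0!] = √(1)
  +(−1)^2/∏(2,1,0,0,0,0)! = 1/2  (running 1/2)
⟨..|..⟩ = √(1)·(1/2) = +0.500000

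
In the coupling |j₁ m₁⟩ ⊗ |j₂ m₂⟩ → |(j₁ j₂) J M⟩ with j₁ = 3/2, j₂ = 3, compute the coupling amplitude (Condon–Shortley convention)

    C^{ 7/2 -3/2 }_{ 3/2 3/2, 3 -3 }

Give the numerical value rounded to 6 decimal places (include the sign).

+√(2/21) ≈ +0.308607

√[8·1!2!5!/9! · 3!0!0!6!2!5!] = √(38400/7)
  +(−1)^0/∏(0,1,0,0,2,5)! = 1/240  (running 1/240)
⟨..|..⟩ = √(38400/7)·(1/240) = +0.308607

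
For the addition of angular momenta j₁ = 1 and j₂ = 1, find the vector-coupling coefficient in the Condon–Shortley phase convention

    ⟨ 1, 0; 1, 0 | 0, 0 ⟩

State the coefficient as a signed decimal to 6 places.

-0.577350

j₁+j₂−J=2  J+j₁−j₂=0  J−j₁+j₂=0  j₁+j₂+J+1=3
(j₁±m₁, j₂±m₂, J±M) = (1,1,1,1,0,0)
P² = 1/3
sum k=1..1:
  [1] −1/1 = -1
S = -1
C² = P²·S² = 1/3 ; C = -0.577350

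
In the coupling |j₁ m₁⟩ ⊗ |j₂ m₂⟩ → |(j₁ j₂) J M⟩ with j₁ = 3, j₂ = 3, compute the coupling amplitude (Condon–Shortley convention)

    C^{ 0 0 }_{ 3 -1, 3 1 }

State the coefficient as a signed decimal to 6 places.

+√(1/7) ≈ +0.377964

√[1·6!0!0!/7! · 2!4!4!2!0!0!] = √(2304/7)
  +(−1)^4/∏(4,2,0,0,0,0)! = 1/48  (running 1/48)
⟨..|..⟩ = √(2304/7)·(1/48) = +0.377964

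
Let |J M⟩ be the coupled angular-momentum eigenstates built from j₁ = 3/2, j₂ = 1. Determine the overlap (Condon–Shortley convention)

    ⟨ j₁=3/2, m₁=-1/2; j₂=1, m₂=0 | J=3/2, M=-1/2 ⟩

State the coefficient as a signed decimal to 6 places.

j₁+j₂−J=1  J+j₁−j₂=2  J−j₁+j₂=1  j₁+j₂+J+1=5
(j₁±m₁, j₂±m₂, J±M) = (1,2,1,1,1,2)
P² = 4/15
sum k=0..1:
  [0] +1/2 = 1/2
  [1] −1/1 = -1
S = -1/2
C² = P²·S² = 1/15 ; C = -0.258199

-0.258199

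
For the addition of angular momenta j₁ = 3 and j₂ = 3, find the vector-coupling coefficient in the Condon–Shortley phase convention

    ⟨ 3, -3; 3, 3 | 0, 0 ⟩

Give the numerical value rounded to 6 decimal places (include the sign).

√[1·6!0!0!/7! · 0!6!6!0!0!0!] = √(518400/7)
  +(−1)^6/∏(6,0,0,0,0,0)! = 1/720  (running 1/720)
⟨..|..⟩ = √(518400/7)·(1/720) = +0.377964

+√(1/7) ≈ +0.377964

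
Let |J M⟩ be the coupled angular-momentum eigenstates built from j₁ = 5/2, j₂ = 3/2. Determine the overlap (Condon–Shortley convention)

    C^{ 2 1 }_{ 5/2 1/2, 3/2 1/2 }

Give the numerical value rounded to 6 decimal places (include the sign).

triangle: 2!×3!×1!/7! = 12/5040
(j±m)!: 3!×2!×2!×1!×3!×1! = 144
prefactor² = (2J+1)×Δ×N² = 12/7
  k=1: −1/(1!×1!×1!×1!×2!×0!) = -1/2
  k=2: +1/(2!×0!×0!×0!×3!×1!) = 1/12
Σ = -5/12  ⇒  CG² = 12/7×(-5/12)² = 25/84
CG = −√(25/84) = -0.545545

-0.545545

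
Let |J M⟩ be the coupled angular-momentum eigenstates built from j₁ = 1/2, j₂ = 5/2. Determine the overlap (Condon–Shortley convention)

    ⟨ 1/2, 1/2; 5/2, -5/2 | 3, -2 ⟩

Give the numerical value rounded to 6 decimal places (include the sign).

+0.408248  (= +√(1/6))

triangle: 0!·1!·5!/7! = 120/5040
(j±m)!: 1!·0!·0!·5!·1!·5! = 14400
prefactor² = (2J+1)·Δ·N² = 2400
  k=0: +1/(0!·0!·0!·0!·1!·5!) = 1/120
Σ = 1/120  ⇒  CG² = 2400·1/120² = 1/6
CG = +√(1/6) = +0.408248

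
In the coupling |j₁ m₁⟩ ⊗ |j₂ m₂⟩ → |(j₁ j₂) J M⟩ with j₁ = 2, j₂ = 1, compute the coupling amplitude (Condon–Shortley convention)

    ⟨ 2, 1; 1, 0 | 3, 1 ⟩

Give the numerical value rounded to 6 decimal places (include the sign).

+0.730297

j₁+j₂−J=0  J+j₁−j₂=4  J−j₁+j₂=2  j₁+j₂+J+1=7
(j₁±m₁, j₂±m₂, J±M) = (3,1,1,1,4,2)
P² = 96/5
sum k=0..0:
  [0] +1/6 = 1/6
S = 1/6
C² = P²·S² = 8/15 ; C = +0.730297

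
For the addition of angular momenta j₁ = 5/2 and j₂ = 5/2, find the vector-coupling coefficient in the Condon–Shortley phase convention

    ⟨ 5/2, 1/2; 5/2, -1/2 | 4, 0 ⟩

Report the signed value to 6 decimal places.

+√(1/7) = +0.377964

triangle: 1!×4!×4!/10! = 576/3628800
(j±m)!: 3!×2!×2!×3!×4!×4! = 82944
prefactor² = (2J+1)×Δ×N² = 20736/175
  k=0: +1/(0!×1!×2!×2!×2!×2!) = 1/16
  k=1: −1/(1!×0!×1!×1!×3!×3!) = -1/36
Σ = 5/144  ⇒  CG² = 20736/175×5/144² = 1/7
CG = +√(1/7) = +0.377964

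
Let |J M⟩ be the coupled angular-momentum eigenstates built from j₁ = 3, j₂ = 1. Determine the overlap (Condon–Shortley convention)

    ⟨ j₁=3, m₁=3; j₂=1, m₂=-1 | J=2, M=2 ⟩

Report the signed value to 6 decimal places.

√[5·2!4!0!/7! · 6!0!0!2!4!0!] = √(11520/7)
  +(−1)^0/∏(0,2,0,0,4,0)! = 1/48  (running 1/48)
⟨..|..⟩ = √(11520/7)·(1/48) = +0.845154

+0.845154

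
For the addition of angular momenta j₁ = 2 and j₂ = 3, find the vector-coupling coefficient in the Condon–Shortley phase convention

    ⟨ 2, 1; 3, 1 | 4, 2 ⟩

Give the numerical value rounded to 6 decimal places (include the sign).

+0.188982  (= +√(1/28))

j₁+j₂−J=1  J+j₁−j₂=3  J−j₁+j₂=5  j₁+j₂+J+1=10
(j₁±m₁, j₂±m₂, J±M) = (3,1,4,2,6,2)
P² = 5184/7
sum k=0..1:
  [0] +1/48 = 1/48
  [1] −1/72 = -1/72
S = 1/144
C² = P²·S² = 1/28 ; C = +0.188982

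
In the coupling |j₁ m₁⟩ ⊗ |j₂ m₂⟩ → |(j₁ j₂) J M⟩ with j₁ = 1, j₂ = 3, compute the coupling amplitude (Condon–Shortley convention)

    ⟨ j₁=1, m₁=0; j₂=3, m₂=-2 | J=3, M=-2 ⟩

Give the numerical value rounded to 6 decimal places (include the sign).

+0.577350  (= +√(1/3))

√[7·1!1!5!/8! · 1!1!1!5!1!5!] = √(300)
  +(−1)^0/∏(0,1,1,1,0,4)! = 1/24  (running 1/24)
  +(−1)^1/∏(1,0,0,0,1,5)! = -1/120  (running 1/30)
⟨..|..⟩ = √(300)·(1/30) = +0.577350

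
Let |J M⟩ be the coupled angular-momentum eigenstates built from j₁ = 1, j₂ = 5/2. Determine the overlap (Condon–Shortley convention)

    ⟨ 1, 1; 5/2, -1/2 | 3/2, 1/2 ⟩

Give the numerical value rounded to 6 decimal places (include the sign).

+√(1/5) ≈ +0.447214

j₁+j₂−J=2  J+j₁−j₂=0  J−j₁+j₂=3  j₁+j₂+J+1=6
(j₁±m₁, j₂±m₂, J±M) = (2,0,2,3,2,1)
P² = 16/5
sum k=0..0:
  [0] +1/4 = 1/4
S = 1/4
C² = P²·S² = 1/5 ; C = +0.447214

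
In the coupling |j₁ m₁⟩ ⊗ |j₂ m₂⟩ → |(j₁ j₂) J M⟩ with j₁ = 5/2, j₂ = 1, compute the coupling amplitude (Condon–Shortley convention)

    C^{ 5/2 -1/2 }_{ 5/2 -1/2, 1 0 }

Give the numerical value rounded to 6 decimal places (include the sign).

j₁+j₂−J=1  J+j₁−j₂=4  J−j₁+j₂=1  j₁+j₂+J+1=7
(j₁±m₁, j₂±m₂, J±M) = (2,3,1,1,2,3)
P² = 144/35
sum k=0..1:
  [0] +1/6 = 1/6
  [1] −1/4 = -1/4
S = -1/12
C² = P²·S² = 1/35 ; C = -0.169031

-0.169031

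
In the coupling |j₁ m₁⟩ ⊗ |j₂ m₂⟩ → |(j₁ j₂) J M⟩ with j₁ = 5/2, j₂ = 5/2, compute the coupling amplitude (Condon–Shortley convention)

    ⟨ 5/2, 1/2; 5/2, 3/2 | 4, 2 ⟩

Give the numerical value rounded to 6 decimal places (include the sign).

−√(5/28) = -0.422577

√[9·1!4!4!/10! · 3!2!4!1!6!2!] = √(20736/35)
  +(−1)^0/∏(0,1,2,4,2,0)! = 1/96  (running 1/96)
  +(−1)^1/∏(1,0,1,3,3,1)! = -1/36  (running -5/288)
⟨..|..⟩ = √(20736/35)·(-5/288) = -0.422577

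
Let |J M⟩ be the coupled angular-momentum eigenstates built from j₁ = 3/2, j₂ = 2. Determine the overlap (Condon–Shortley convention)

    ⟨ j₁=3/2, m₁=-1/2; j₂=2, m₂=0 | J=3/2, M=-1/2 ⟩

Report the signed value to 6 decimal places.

triangle: 2!·1!·2!/6! = 4/720
(j±m)!: 1!·2!·2!·2!·1!·2! = 16
prefactor² = (2J+1)·Δ·N² = 16/45
  k=1: −1/(1!·1!·1!·1!·0!·1!) = -1
  k=2: +1/(2!·0!·0!·0!·1!·2!) = 1/4
Σ = -3/4  ⇒  CG² = 16/45·(-3/4)² = 1/5
CG = −√(1/5) = -0.447214

-0.447214  (= −√(1/5))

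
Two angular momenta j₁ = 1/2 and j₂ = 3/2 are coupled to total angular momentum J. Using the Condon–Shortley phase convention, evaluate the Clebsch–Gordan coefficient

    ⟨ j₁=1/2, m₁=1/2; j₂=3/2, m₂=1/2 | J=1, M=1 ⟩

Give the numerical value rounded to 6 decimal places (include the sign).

+√(1/4) = +0.500000

j₁+j₂−J=1  J+j₁−j₂=0  J−j₁+j₂=2  j₁+j₂+J+1=4
(j₁±m₁, j₂±m₂, J±M) = (1,0,2,1,2,0)
P² = 1
sum k=0..0:
  [0] +1/2 = 1/2
S = 1/2
C² = P²·S² = 1/4 ; C = +0.500000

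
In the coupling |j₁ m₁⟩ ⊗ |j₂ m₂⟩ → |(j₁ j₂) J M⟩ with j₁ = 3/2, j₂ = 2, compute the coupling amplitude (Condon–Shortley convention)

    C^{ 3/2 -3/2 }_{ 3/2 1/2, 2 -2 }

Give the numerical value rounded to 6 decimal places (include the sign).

+0.632456

√[4·2!1!2!/6! · 2!1!0!4!0!3!] = √(32/5)
  +(−1)^0/∏(0,2,1,0,0,2)! = 1/4  (running 1/4)
⟨..|..⟩ = √(32/5)·(1/4) = +0.632456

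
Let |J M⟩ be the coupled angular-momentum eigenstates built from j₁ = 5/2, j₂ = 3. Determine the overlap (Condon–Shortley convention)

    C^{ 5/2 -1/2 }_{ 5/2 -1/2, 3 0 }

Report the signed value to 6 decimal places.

+√(8/105) = +0.276026

triangle: 3!*2!*3!/9! = 72/362880
(j±m)!: 2!*3!*3!*3!*2!*3! = 5184
prefactor² = (2J+1)*Δ*N² = 216/35
  k=1: −1/(1!*2!*2!*2!*0!*1!) = -1/8
  k=2: +1/(2!*1!*1!*1!*1!*2!) = 1/4
  k=3: −1/(3!*0!*0!*0!*2!*3!) = -1/72
Σ = 1/9  ⇒  CG² = 216/35*1/9² = 8/105
CG = +√(8/105) = +0.276026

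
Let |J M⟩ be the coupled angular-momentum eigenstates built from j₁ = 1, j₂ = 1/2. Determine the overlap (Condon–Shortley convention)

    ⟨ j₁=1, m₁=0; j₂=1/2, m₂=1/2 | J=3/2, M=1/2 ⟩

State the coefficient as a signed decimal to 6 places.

j₁+j₂−J=0  J+j₁−j₂=2  J−j₁+j₂=1  j₁+j₂+J+1=4
(j₁±m₁, j₂±m₂, J±M) = (1,1,1,0,2,1)
P² = 2/3
sum k=0..0:
  [0] +1/1 = 1
S = 1
C² = P²·S² = 2/3 ; C = +0.816497

+0.816497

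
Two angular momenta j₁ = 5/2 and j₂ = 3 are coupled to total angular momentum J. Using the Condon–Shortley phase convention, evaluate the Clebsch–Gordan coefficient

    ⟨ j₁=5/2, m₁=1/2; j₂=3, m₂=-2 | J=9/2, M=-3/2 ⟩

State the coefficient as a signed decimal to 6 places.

j₁+j₂−J=1  J+j₁−j₂=4  J−j₁+j₂=5  j₁+j₂+J+1=11
(j₁±m₁, j₂±m₂, J±M) = (3,2,1,5,3,6)
P² = 345600/77
sum k=0..1:
  [0] +1/96 = 1/96
  [1] −1/720 = -1/720
S = 13/1440
C² = P²·S² = 169/462 ; C = +0.604815

+√(169/462) = +0.604815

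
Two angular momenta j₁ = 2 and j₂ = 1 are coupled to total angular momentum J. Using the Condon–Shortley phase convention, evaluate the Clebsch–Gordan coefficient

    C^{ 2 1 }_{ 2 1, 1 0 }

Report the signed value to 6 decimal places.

+0.408248  (= +√(1/6))

triangle: 1!*3!*1!/6! = 6/720
(j±m)!: 3!*1!*1!*1!*3!*1! = 36
prefactor² = (2J+1)*Δ*N² = 3/2
  k=0: +1/(0!*1!*1!*1!*2!*0!) = 1/2
  k=1: −1/(1!*0!*0!*0!*3!*1!) = -1/6
Σ = 1/3  ⇒  CG² = 3/2*1/3² = 1/6
CG = +√(1/6) = +0.408248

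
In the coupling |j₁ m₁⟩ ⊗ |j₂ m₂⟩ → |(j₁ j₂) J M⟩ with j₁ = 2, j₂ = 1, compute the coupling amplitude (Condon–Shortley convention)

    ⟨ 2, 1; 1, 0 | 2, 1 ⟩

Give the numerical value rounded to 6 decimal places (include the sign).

+√(1/6) = +0.408248

triangle: 1!*3!*1!/6! = 6/720
(j±m)!: 3!*1!*1!*1!*3!*1! = 36
prefactor² = (2J+1)*Δ*N² = 3/2
  k=0: +1/(0!*1!*1!*1!*2!*0!) = 1/2
  k=1: −1/(1!*0!*0!*0!*3!*1!) = -1/6
Σ = 1/3  ⇒  CG² = 3/2*1/3² = 1/6
CG = +√(1/6) = +0.408248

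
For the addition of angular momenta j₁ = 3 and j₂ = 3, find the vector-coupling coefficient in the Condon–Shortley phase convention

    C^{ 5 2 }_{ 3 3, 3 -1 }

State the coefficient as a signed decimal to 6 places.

triangle: 1!·5!·5!/12! = 14400/479001600
(j±m)!: 6!·0!·2!·4!·7!·3! = 1045094400
prefactor² = (2J+1)·Δ·N² = 345600
  k=0: +1/(0!·1!·0!·2!·5!·3!) = 1/1440
Σ = 1/1440  ⇒  CG² = 345600·1/1440² = 1/6
CG = +√(1/6) = +0.408248

+0.408248  (= +√(1/6))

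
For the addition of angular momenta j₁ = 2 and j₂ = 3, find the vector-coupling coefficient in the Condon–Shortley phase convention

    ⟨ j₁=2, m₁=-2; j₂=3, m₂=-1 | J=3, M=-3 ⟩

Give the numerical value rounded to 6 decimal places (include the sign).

√[7·2!2!4!/9! · 0!4!2!4!0!6!] = √(1536)
  +(−1)^2/∏(2,0,2,0,0,4)! = 1/96  (running 1/96)
⟨..|..⟩ = √(1536)·(1/96) = +0.408248

+√(1/6) = +0.408248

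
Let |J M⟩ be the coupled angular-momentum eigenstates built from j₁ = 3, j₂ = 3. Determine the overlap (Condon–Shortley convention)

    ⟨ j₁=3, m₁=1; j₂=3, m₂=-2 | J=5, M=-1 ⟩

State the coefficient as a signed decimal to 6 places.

+√(9/28) = +0.566947

triangle: 1!×5!×5!/12! = 14400/479001600
(j±m)!: 4!×2!×1!×5!×4!×6! = 99532800
prefactor² = (2J+1)×Δ×N² = 230400/7
  k=0: +1/(0!×1!×2!×1!×3!×4!) = 1/288
  k=1: −1/(1!×0!×1!×0!×4!×5!) = -1/2880
Σ = 1/320  ⇒  CG² = 230400/7×1/320² = 9/28
CG = +√(9/28) = +0.566947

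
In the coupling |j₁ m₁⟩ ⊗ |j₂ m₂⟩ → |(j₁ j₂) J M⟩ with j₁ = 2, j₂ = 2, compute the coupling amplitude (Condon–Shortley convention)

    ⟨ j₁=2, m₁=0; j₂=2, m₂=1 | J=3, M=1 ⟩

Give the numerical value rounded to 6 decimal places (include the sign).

√[7·1!3!3!/8! · 2!2!3!1!4!2!] = √(36/5)
  +(−1)^0/∏(0,1,2,3,1,0)! = 1/12  (running 1/12)
  +(−1)^1/∏(1,0,1,2,2,1)! = -1/4  (running -1/6)
⟨..|..⟩ = √(36/5)·(-1/6) = -0.447214

-0.447214  (= −√(1/5))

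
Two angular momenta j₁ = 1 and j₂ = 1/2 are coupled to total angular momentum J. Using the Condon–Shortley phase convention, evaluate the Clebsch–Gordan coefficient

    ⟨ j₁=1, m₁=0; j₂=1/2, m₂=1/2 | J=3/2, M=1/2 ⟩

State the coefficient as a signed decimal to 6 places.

+0.816497  (= +√(2/3))

triangle: 0!×2!×1!/4! = 2/24
(j±m)!: 1!×1!×1!×0!×2!×1! = 2
prefactor² = (2J+1)×Δ×N² = 2/3
  k=0: +1/(0!×0!×1!×1!×1!×0!) = 1
Σ = 1  ⇒  CG² = 2/3×1² = 2/3
CG = +√(2/3) = +0.816497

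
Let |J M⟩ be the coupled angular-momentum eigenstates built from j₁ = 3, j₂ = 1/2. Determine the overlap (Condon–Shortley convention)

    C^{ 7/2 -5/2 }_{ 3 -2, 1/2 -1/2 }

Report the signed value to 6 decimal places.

+0.925820

triangle: 0!·6!·1!/8! = 720/40320
(j±m)!: 1!·5!·0!·1!·1!·6! = 86400
prefactor² = (2J+1)·Δ·N² = 86400/7
  k=0: +1/(0!·0!·5!·0!·1!·1!) = 1/120
Σ = 1/120  ⇒  CG² = 86400/7·1/120² = 6/7
CG = +√(6/7) = +0.925820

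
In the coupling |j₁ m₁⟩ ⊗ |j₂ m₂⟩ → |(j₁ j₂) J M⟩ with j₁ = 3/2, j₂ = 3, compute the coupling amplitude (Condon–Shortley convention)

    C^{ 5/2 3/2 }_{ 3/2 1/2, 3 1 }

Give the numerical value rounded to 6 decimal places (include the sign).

−√(7/20) ≈ -0.591608

triangle: 2!·1!·4!/8! = 48/40320
(j±m)!: 2!·1!·4!·2!·4!·1! = 2304
prefactor² = (2J+1)·Δ·N² = 576/35
  k=0: +1/(0!·2!·1!·4!·0!·0!) = 1/48
  k=1: −1/(1!·1!·0!·3!·1!·1!) = -1/6
Σ = -7/48  ⇒  CG² = 576/35·(-7/48)² = 7/20
CG = −√(7/20) = -0.591608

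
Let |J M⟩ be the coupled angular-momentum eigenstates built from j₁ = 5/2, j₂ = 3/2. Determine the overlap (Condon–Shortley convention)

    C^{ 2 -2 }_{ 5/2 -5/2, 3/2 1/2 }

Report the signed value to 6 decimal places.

+0.690066

√[5·2!3!1!/7! · 0!5!2!1!0!4!] = √(480/7)
  +(−1)^2/∏(2,0,3,0,0,1)! = 1/12  (running 1/12)
⟨..|..⟩ = √(480/7)·(1/12) = +0.690066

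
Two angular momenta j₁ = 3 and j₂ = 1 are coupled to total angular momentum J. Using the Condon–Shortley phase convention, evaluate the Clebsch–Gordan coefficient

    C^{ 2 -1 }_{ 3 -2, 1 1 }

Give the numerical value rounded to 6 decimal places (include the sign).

j₁+j₂−J=2  J+j₁−j₂=4  J−j₁+j₂=0  j₁+j₂+J+1=7
(j₁±m₁, j₂±m₂, J±M) = (1,5,2,0,1,3)
P² = 480/7
sum k=2..2:
  [2] +1/12 = 1/12
S = 1/12
C² = P²·S² = 10/21 ; C = +0.690066

+0.690066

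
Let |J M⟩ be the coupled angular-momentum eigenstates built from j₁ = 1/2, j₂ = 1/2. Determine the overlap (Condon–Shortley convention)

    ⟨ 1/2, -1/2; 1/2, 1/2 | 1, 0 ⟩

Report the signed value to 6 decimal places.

+√(1/2) ≈ +0.707107

triangle: 0!*1!*1!/3! = 1/6
(j±m)!: 0!*1!*1!*0!*1!*1! = 1
prefactor² = (2J+1)*Δ*N² = 1/2
  k=0: +1/(0!*0!*1!*1!*0!*0!) = 1
Σ = 1  ⇒  CG² = 1/2*1² = 1/2
CG = +√(1/2) = +0.707107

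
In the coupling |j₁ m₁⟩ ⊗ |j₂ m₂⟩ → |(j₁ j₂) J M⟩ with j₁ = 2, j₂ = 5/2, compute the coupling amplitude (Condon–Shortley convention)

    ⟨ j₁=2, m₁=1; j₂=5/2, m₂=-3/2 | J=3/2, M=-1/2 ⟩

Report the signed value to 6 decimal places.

−√(2/105) ≈ -0.138013

j₁+j₂−J=3  J+j₁−j₂=1  J−j₁+j₂=2  j₁+j₂+J+1=7
(j₁±m₁, j₂±m₂, J±M) = (3,1,1,4,1,2)
P² = 96/35
sum k=0..1:
  [0] +1/6 = 1/6
  [1] −1/4 = -1/4
S = -1/12
C² = P²·S² = 2/105 ; C = -0.138013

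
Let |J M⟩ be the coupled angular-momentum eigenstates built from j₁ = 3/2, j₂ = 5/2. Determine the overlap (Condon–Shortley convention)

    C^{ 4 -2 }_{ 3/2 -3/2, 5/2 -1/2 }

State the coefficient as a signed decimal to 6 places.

+√(5/14) = +0.597614

triangle: 0!·3!·5!/9! = 720/362880
(j±m)!: 0!·3!·2!·3!·2!·6! = 103680
prefactor² = (2J+1)·Δ·N² = 12960/7
  k=0: +1/(0!·0!·3!·2!·0!·3!) = 1/72
Σ = 1/72  ⇒  CG² = 12960/7·1/72² = 5/14
CG = +√(5/14) = +0.597614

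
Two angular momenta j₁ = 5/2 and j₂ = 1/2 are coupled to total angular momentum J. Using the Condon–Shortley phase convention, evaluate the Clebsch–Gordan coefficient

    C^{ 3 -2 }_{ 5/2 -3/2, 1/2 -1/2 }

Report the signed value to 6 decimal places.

+0.912871  (= +√(5/6))

triangle: 0!×5!×1!/7! = 120/5040
(j±m)!: 1!×4!×0!×1!×1!×5! = 2880
prefactor² = (2J+1)×Δ×N² = 480
  k=0: +1/(0!×0!×4!×0!×1!×1!) = 1/24
Σ = 1/24  ⇒  CG² = 480×1/24² = 5/6
CG = +√(5/6) = +0.912871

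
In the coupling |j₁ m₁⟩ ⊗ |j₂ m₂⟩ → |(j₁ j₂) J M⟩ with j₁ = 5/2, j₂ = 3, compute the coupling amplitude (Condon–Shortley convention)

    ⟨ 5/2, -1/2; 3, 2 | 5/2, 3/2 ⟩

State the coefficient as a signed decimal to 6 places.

+√(1/14) = +0.267261

j₁+j₂−J=3  J+j₁−j₂=2  J−j₁+j₂=3  j₁+j₂+J+1=9
(j₁±m₁, j₂±m₂, J±M) = (2,3,5,1,4,1)
P² = 288/7
sum k=2..3:
  [2] +1/12 = 1/12
  [3] −1/24 = -1/24
S = 1/24
C² = P²·S² = 1/14 ; C = +0.267261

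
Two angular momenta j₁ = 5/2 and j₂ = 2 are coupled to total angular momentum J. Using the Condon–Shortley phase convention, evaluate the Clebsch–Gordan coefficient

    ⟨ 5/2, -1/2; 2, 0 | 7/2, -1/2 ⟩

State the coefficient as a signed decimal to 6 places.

j₁+j₂−J=1  J+j₁−j₂=4  J−j₁+j₂=3  j₁+j₂+J+1=9
(j₁±m₁, j₂±m₂, J±M) = (2,3,2,2,3,4)
P² = 768/35
sum k=0..1:
  [0] +1/12 = 1/12
  [1] −1/8 = -1/8
S = -1/24
C² = P²·S² = 4/105 ; C = -0.195180

-0.195180  (= −√(4/105))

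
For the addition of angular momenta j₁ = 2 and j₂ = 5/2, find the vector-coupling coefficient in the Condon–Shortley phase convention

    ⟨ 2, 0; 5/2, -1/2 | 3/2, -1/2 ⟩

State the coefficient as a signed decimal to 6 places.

−√(2/35) = -0.239046

j₁+j₂−J=3  J+j₁−j₂=1  J−j₁+j₂=2  j₁+j₂+J+1=7
(j₁±m₁, j₂±m₂, J±M) = (2,2,2,3,1,2)
P² = 32/35
sum k=1..2:
  [1] −1/2 = -1/2
  [2] +1/4 = 1/4
S = -1/4
C² = P²·S² = 2/35 ; C = -0.239046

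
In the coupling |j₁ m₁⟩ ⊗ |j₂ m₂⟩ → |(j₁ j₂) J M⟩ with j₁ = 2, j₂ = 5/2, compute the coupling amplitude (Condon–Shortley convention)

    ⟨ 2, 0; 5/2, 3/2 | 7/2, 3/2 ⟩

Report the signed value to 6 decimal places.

−√(2/7) = -0.534522

√[8·1!3!4!/9! · 2!2!4!1!5!2!] = √(512/7)
  +(−1)^0/∏(0,1,2,4,1,0)! = 1/48  (running 1/48)
  +(−1)^1/∏(1,0,1,3,2,1)! = -1/12  (running -1/16)
⟨..|..⟩ = √(512/7)·(-1/16) = -0.534522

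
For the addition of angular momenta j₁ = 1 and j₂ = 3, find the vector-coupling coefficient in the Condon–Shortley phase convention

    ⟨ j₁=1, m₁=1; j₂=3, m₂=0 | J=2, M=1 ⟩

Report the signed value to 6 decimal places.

+√(1/7) ≈ +0.377964

triangle: 2!×0!×4!/7! = 48/5040
(j±m)!: 2!×0!×3!×3!×3!×1! = 432
prefactor² = (2J+1)×Δ×N² = 144/7
  k=0: +1/(0!×2!×0!×3!×0!×1!) = 1/12
Σ = 1/12  ⇒  CG² = 144/7×1/12² = 1/7
CG = +√(1/7) = +0.377964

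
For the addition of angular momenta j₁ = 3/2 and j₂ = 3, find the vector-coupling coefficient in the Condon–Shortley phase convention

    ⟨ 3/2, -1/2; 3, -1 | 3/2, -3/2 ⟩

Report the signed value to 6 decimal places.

+√(4/35) = +0.338062

√[4·3!0!3!/7! · 1!2!2!4!0!3!] = √(576/35)
  +(−1)^2/∏(2,1,0,0,0,3)! = 1/12  (running 1/12)
⟨..|..⟩ = √(576/35)·(1/12) = +0.338062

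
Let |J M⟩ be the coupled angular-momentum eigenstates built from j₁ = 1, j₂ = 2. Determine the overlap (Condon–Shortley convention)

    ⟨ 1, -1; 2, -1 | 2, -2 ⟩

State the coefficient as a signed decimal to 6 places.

-0.577350

√[5·1!1!3!/6! · 0!2!1!3!0!4!] = √(12)
  +(−1)^1/∏(1,0,1,0,0,3)! = -1/6  (running -1/6)
⟨..|..⟩ = √(12)·(-1/6) = -0.577350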